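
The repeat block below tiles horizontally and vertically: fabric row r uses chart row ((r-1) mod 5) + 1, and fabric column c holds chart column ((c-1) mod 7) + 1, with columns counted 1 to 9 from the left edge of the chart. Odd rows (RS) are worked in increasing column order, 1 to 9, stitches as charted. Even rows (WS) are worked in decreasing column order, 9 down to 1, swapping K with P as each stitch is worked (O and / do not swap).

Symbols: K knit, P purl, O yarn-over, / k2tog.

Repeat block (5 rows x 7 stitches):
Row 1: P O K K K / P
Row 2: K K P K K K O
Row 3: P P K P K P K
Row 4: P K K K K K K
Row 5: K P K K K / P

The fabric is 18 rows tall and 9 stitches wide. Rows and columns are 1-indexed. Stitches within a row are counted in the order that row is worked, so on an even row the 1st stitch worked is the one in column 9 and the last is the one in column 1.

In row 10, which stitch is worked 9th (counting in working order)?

Row 10: (10-1) mod 5 = 4, so use chart row 5. Even row -> WS.
Chart row 5 tiled across columns 1-9: K P K K K / P K P
Wrong side: read the tiled row from column 9 down to 1 and exchange K with P (leave O, /).
Row 10 as worked: K P K / P P P K P
The 9th stitch worked is P.

== STITCH ==
P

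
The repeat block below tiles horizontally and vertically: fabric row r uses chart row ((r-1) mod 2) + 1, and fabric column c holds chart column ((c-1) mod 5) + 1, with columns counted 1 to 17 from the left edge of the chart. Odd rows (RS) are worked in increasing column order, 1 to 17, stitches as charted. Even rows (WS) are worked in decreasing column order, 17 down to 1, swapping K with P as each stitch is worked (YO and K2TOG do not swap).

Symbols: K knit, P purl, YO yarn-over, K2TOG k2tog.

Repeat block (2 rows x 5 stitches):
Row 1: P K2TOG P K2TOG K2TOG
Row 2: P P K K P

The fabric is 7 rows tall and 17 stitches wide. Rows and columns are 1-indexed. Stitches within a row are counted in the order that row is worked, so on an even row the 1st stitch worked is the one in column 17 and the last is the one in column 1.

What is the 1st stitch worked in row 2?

Row 2 uses chart row ((2-1) mod 2)+1 = 2. Row 2 is even, so WS.
Chart row 2 tiled across columns 1-17: P P K K P P P K K P P P K K P P P
WS: work from column 17 back to column 1 (reverse the tiled row), swapping K<->P (YO and K2TOG unchanged).
Row 2 as worked: K K K P P K K K P P K K K P P K K
Counting 1 along the worked row gives K.

Stitch:
K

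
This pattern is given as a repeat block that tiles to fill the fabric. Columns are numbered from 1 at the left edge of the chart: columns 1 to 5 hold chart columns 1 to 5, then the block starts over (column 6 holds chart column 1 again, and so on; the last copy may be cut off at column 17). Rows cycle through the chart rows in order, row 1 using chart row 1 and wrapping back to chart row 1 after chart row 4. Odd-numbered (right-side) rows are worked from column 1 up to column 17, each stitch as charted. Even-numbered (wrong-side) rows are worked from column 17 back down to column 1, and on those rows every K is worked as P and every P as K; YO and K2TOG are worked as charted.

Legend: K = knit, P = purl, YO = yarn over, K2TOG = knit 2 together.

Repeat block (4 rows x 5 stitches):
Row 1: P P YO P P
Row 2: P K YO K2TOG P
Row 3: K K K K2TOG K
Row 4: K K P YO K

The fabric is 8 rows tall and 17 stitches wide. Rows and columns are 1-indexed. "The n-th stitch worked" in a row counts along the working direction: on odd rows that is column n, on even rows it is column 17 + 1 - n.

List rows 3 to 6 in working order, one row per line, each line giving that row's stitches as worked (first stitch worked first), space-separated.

Result:
K K K K2TOG K K K K K2TOG K K K K K2TOG K K K
P P P YO K P P P YO K P P P YO K P P
P P YO P P P P YO P P P P YO P P P P
P K K K2TOG YO P K K K2TOG YO P K K K2TOG YO P K

Derivation:
Row 3: chart row 3, RS - tile across columns 1-17 and work as-is.
Row 4: chart row 4, WS - tiled (columns 1-17): K K P YO K K K P YO K K K P YO K K K; work from column 17 back to 1 with K<->P swapped.
Row 5: chart row 1, RS - tile across columns 1-17 and work as-is.
Row 6: chart row 2, WS - tiled (columns 1-17): P K YO K2TOG P P K YO K2TOG P P K YO K2TOG P P K; work from column 17 back to 1 with K<->P swapped.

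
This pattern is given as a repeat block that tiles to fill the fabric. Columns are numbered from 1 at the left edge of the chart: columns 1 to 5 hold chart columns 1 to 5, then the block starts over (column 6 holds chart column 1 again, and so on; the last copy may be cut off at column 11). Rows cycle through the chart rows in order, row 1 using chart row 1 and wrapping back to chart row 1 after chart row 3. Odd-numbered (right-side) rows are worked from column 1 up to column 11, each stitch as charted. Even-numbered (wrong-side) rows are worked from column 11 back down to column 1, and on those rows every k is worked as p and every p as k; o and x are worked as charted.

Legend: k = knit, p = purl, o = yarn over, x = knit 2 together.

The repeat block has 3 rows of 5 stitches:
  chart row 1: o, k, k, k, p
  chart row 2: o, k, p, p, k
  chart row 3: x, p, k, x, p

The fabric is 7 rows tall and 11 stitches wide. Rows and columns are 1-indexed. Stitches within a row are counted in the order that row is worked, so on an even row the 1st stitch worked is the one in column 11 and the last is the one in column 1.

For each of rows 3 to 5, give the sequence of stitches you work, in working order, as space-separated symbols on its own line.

Row 3: chart row 3, RS - tile across columns 1-11 and work as-is.
Row 4: chart row 1, WS - tiled (columns 1-11): o k k k p o k k k p o; work from column 11 back to 1 with k<->p swapped.
Row 5: chart row 2, RS - tile across columns 1-11 and work as-is.

Result:
x p k x p x p k x p x
o k p p p o k p p p o
o k p p k o k p p k o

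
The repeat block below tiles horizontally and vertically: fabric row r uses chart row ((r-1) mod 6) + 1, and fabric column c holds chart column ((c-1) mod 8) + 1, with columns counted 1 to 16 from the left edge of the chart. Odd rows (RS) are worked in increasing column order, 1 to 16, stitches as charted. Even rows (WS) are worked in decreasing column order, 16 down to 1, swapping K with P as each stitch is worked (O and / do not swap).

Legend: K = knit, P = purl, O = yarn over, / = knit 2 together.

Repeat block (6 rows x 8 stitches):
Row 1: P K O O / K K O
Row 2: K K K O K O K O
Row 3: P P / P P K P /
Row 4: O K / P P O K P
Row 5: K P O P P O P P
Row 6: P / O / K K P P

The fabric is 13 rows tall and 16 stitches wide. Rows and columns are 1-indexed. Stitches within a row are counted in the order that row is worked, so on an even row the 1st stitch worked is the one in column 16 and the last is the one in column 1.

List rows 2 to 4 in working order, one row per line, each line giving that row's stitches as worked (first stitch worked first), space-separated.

Row 2: chart row 2, WS - tiled (columns 1-16): K K K O K O K O K K K O K O K O; work from column 16 back to 1 with K<->P swapped.
Row 3: chart row 3, RS - tile across columns 1-16 and work as-is.
Row 4: chart row 4, WS - tiled (columns 1-16): O K / P P O K P O K / P P O K P; work from column 16 back to 1 with K<->P swapped.

Rows as worked:
O P O P O P P P O P O P O P P P
P P / P P K P / P P / P P K P /
K P O K K / P O K P O K K / P O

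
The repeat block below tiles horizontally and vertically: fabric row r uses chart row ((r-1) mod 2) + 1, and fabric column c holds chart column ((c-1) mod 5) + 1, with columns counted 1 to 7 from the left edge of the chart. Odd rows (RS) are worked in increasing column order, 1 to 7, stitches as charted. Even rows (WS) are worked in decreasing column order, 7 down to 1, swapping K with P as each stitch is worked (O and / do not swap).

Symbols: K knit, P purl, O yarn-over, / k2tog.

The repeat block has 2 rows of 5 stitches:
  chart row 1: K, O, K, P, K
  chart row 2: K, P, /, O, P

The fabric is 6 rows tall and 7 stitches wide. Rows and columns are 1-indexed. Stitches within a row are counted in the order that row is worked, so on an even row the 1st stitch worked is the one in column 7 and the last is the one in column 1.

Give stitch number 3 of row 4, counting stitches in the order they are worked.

For row 4: chart row = ((4-1) mod 2) + 1 = 2; this is a WS (even) row.
Chart row 2 tiled across columns 1-7: K P / O P K P
WS row: flip the tiled sequence (start at column 7) and apply K<->P; O and / stay.
Row 4 as worked: K P K O / K P
Stitch 3 in working order -> K

Result:
K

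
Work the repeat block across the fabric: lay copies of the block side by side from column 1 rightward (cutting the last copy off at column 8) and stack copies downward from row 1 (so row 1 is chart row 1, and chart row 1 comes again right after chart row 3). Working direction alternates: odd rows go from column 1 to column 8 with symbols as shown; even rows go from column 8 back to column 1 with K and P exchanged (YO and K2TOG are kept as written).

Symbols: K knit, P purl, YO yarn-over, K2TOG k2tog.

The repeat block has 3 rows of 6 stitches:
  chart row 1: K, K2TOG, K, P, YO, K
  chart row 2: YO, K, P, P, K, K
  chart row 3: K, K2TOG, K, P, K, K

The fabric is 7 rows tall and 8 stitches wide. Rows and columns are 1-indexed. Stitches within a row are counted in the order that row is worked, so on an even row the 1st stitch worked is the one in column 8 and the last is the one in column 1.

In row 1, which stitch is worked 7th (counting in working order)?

Row 1: (1-1) mod 3 = 0, so use chart row 1. Odd row -> RS.
Chart row 1 tiled across columns 1-8: K K2TOG K P YO K K K2TOG
RS: work column 1 to column 8, symbols as charted — the tiled row is the row as worked.
Stitch 7 in working order -> K

Result:
K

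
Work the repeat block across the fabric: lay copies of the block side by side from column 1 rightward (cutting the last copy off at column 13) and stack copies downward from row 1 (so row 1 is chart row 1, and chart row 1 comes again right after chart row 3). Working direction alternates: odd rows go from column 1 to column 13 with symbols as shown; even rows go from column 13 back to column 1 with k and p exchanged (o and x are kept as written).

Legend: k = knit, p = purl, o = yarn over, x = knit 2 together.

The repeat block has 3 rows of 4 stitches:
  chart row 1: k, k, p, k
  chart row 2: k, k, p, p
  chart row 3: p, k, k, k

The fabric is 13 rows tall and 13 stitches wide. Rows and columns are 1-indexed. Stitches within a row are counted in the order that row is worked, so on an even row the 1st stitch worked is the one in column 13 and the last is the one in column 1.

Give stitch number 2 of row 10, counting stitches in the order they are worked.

Stitch:
p

Derivation:
For row 10: chart row = ((10-1) mod 3) + 1 = 1; this is a WS (even) row.
Chart row 1 tiled across columns 1-13: k k p k k k p k k k p k k
WS: work from column 13 back to column 1 (reverse the tiled row), swapping k<->p (o and x unchanged).
Row 10 as worked: p p k p p p k p p p k p p
The 2nd stitch worked is p.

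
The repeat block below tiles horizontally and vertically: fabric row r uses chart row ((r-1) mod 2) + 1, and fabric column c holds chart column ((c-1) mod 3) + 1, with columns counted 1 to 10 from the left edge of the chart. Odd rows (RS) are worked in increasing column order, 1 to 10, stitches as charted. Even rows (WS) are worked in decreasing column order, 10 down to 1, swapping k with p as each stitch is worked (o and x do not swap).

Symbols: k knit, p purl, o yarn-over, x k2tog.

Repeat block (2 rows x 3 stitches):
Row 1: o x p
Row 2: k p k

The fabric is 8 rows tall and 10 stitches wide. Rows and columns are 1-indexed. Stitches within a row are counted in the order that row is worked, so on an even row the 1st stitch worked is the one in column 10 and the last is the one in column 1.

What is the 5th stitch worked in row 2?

Row 2 uses chart row ((2-1) mod 2)+1 = 2. Row 2 is even, so WS.
Chart row 2 tiled across columns 1-10: k p k k p k k p k k
WS: work from column 10 back to column 1 (reverse the tiled row), swapping k<->p (o and x unchanged).
Row 2 as worked: p p k p p k p p k p
Stitch 5 in working order -> p

Stitch:
p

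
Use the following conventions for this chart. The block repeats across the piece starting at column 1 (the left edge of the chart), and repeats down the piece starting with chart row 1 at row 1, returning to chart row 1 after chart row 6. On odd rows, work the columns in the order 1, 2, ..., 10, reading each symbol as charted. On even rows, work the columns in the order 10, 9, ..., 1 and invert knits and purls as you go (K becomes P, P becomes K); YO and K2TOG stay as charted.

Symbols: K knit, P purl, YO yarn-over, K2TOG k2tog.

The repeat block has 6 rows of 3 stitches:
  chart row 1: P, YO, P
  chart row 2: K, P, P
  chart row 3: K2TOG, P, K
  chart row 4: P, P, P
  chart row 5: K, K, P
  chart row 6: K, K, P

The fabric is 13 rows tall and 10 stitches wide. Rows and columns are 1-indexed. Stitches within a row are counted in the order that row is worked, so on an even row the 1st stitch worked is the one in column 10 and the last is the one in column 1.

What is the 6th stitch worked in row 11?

For row 11: chart row = ((11-1) mod 6) + 1 = 5; this is a RS (odd) row.
Chart row 5 tiled across columns 1-10: K K P K K P K K P K
RS row: no reversal, no swap; stitch n worked = column n.
The 6th stitch worked is P.

== STITCH ==
P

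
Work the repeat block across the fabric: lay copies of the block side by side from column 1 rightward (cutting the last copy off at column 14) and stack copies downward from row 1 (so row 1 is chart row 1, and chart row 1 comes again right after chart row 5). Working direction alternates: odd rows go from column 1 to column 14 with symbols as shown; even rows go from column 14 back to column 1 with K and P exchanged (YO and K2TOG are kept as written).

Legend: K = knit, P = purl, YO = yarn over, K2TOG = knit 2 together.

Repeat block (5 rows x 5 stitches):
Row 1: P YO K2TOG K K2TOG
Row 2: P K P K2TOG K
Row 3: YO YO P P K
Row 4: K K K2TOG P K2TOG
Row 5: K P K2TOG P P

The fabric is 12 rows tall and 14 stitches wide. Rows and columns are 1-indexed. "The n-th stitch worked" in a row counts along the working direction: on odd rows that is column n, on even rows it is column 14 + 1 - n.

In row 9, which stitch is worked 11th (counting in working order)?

Stitch:
K

Derivation:
Row 9: (9-1) mod 5 = 3, so use chart row 4. Odd row -> RS.
Chart row 4 tiled across columns 1-14: K K K2TOG P K2TOG K K K2TOG P K2TOG K K K2TOG P
RS row: no reversal, no swap; stitch n worked = column n.
The 11th stitch worked is K.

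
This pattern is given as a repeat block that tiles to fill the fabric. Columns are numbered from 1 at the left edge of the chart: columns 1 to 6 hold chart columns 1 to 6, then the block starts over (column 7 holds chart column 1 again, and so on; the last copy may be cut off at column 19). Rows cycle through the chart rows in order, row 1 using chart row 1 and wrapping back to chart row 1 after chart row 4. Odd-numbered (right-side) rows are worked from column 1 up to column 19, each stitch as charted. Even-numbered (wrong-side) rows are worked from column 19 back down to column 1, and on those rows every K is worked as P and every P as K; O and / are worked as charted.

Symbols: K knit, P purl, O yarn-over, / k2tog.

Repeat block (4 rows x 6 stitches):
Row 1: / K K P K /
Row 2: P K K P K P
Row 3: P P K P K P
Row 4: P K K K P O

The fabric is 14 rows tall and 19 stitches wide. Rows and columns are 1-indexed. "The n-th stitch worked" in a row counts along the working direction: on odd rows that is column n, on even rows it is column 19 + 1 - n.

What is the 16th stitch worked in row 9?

Row 9: (9-1) mod 4 = 0, so use chart row 1. Odd row -> RS.
Chart row 1 tiled across columns 1-19: / K K P K / / K K P K / / K K P K / /
Right side: take the tiled row as-is (worked left to right from column 1).
Counting 16 along the worked row gives P.

== STITCH ==
P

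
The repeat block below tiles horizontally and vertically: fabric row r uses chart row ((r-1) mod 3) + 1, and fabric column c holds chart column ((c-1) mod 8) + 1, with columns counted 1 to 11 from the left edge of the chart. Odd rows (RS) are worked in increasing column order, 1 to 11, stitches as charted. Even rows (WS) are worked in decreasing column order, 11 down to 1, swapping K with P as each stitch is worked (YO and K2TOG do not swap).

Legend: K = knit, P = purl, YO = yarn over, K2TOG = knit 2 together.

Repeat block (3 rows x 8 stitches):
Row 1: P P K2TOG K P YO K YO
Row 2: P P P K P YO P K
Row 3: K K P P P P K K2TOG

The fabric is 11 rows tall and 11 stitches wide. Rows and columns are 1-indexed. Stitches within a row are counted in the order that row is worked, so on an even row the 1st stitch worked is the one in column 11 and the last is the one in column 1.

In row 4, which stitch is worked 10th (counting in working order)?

Stitch:
K

Derivation:
For row 4: chart row = ((4-1) mod 3) + 1 = 1; this is a WS (even) row.
Chart row 1 tiled across columns 1-11: P P K2TOG K P YO K YO P P K2TOG
WS: work from column 11 back to column 1 (reverse the tiled row), swapping K<->P (YO and K2TOG unchanged).
Row 4 as worked: K2TOG K K YO P YO K P K2TOG K K
Stitch 10 in working order -> K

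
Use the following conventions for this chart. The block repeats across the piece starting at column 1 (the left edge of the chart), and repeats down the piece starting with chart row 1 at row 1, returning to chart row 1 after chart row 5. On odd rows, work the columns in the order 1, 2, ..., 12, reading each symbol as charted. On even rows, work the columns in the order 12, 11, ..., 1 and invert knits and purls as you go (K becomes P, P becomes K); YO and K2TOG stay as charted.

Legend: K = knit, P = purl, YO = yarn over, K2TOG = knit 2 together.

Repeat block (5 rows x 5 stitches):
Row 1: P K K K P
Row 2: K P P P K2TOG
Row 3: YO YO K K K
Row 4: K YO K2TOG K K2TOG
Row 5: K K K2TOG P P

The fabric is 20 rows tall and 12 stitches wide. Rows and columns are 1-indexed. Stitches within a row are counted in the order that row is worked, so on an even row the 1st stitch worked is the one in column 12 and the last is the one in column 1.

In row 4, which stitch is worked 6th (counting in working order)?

Row 4 uses chart row ((4-1) mod 5)+1 = 4. Row 4 is even, so WS.
Chart row 4 tiled across columns 1-12: K YO K2TOG K K2TOG K YO K2TOG K K2TOG K YO
WS: work from column 12 back to column 1 (reverse the tiled row), swapping K<->P (YO and K2TOG unchanged).
Row 4 as worked: YO P K2TOG P K2TOG YO P K2TOG P K2TOG YO P
Counting 6 along the worked row gives YO.

Stitch:
YO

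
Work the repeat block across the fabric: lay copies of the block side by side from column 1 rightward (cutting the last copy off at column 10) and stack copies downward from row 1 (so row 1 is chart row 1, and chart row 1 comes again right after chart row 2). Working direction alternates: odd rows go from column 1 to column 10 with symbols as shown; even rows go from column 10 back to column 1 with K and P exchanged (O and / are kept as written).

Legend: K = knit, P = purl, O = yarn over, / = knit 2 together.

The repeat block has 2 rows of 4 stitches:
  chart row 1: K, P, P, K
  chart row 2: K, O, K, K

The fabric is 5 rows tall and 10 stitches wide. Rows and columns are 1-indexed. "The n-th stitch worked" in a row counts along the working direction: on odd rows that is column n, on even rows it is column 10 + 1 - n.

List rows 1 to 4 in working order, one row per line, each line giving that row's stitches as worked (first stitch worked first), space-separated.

Row 1: chart row 1, RS - tile across columns 1-10 and work as-is.
Row 2: chart row 2, WS - tiled (columns 1-10): K O K K K O K K K O; work from column 10 back to 1 with K<->P swapped.
Row 3: chart row 1, RS - tile across columns 1-10 and work as-is.
Row 4: chart row 2, WS - tiled (columns 1-10): K O K K K O K K K O; work from column 10 back to 1 with K<->P swapped.

Result:
K P P K K P P K K P
O P P P O P P P O P
K P P K K P P K K P
O P P P O P P P O P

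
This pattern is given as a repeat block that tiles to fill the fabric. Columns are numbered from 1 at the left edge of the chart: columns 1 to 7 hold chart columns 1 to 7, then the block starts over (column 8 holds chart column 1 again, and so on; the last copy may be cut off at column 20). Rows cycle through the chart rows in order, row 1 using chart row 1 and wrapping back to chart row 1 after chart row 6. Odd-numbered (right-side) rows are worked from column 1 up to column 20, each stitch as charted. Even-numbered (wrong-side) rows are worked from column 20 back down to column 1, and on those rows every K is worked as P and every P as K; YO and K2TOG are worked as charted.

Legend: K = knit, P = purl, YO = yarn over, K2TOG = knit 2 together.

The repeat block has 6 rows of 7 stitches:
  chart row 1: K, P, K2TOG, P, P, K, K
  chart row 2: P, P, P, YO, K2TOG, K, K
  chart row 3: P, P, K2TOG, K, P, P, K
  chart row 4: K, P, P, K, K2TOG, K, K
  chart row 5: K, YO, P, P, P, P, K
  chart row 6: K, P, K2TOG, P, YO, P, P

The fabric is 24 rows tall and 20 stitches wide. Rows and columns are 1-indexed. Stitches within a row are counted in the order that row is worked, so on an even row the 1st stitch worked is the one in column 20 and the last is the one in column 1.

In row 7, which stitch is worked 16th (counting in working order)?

For row 7: chart row = ((7-1) mod 6) + 1 = 1; this is a RS (odd) row.
Chart row 1 tiled across columns 1-20: K P K2TOG P P K K K P K2TOG P P K K K P K2TOG P P K
RS row: no reversal, no swap; stitch n worked = column n.
Counting 16 along the worked row gives P.

Result:
P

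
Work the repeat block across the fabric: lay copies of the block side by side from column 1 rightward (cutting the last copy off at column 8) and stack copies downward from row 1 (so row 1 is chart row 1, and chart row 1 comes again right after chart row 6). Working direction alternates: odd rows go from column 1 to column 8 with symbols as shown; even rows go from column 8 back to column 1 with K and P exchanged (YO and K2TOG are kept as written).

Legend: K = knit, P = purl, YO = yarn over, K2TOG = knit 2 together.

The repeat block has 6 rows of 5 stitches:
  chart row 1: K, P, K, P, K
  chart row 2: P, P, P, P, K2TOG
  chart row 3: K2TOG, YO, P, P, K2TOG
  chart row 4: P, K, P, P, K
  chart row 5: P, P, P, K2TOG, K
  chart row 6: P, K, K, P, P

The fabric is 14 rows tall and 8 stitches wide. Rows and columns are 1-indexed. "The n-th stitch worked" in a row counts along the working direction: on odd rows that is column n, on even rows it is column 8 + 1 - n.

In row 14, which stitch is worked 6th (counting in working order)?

== STITCH ==
K

Derivation:
Row 14: (14-1) mod 6 = 1, so use chart row 2. Even row -> WS.
Chart row 2 tiled across columns 1-8: P P P P K2TOG P P P
WS: work from column 8 back to column 1 (reverse the tiled row), swapping K<->P (YO and K2TOG unchanged).
Row 14 as worked: K K K K2TOG K K K K
Counting 6 along the worked row gives K.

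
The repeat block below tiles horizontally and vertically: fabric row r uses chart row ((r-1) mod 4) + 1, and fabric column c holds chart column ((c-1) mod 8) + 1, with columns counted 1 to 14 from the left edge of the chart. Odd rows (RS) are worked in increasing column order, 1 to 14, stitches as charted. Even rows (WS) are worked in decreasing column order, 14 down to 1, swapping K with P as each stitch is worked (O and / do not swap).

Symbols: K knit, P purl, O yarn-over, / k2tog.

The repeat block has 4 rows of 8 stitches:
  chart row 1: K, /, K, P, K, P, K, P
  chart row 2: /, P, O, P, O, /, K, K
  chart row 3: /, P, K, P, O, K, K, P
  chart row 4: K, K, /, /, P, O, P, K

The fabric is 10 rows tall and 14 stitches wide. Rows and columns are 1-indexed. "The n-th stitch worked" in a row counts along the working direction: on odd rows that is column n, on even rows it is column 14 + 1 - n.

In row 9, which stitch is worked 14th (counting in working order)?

Stitch:
P

Derivation:
Row 9: (9-1) mod 4 = 0, so use chart row 1. Odd row -> RS.
Chart row 1 tiled across columns 1-14: K / K P K P K P K / K P K P
Right side: take the tiled row as-is (worked left to right from column 1).
Stitch 14 in working order -> P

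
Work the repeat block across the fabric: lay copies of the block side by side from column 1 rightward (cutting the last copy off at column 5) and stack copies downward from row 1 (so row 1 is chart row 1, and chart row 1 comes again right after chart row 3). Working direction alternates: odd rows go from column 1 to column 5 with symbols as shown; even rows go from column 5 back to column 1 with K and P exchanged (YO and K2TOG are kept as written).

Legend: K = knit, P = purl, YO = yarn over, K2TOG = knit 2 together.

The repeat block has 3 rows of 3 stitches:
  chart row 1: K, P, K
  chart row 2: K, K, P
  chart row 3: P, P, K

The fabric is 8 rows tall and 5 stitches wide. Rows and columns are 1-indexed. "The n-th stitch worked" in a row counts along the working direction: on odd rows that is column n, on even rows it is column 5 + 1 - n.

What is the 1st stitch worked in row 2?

Result:
P

Derivation:
Row 2 uses chart row ((2-1) mod 3)+1 = 2. Row 2 is even, so WS.
Chart row 2 tiled across columns 1-5: K K P K K
Wrong side: read the tiled row from column 5 down to 1 and exchange K with P (leave YO, K2TOG).
Row 2 as worked: P P K P P
Stitch 1 in working order -> P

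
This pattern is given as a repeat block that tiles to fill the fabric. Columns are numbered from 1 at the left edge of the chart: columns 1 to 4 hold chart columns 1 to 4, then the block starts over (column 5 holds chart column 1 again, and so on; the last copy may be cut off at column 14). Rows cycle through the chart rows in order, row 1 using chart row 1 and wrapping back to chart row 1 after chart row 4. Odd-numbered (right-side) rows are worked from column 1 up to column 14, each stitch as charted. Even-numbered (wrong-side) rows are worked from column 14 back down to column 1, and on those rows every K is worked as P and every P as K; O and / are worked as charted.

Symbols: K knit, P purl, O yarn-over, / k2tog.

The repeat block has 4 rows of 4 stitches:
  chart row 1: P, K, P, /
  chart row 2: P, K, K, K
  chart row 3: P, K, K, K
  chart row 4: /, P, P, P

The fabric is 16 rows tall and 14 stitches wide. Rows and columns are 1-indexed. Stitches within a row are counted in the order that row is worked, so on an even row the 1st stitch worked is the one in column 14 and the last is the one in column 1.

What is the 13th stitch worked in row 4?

Stitch:
K

Derivation:
For row 4: chart row = ((4-1) mod 4) + 1 = 4; this is a WS (even) row.
Chart row 4 tiled across columns 1-14: / P P P / P P P / P P P / P
Wrong side: read the tiled row from column 14 down to 1 and exchange K with P (leave O, /).
Row 4 as worked: K / K K K / K K K / K K K /
Stitch 13 in working order -> K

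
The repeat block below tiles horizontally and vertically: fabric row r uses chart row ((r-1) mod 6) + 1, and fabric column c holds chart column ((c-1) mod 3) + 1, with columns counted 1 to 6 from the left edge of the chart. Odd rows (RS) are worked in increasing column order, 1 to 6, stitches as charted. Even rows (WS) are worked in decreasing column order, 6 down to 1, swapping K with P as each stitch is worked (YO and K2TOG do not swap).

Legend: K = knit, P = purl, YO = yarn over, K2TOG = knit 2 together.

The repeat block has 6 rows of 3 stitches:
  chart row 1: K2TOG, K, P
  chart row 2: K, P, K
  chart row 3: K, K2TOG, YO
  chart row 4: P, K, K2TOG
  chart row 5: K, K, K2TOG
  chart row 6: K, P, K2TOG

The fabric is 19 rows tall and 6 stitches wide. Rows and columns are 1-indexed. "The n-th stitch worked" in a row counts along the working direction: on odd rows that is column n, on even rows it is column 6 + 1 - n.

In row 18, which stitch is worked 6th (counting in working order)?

Stitch:
P

Derivation:
For row 18: chart row = ((18-1) mod 6) + 1 = 6; this is a WS (even) row.
Chart row 6 tiled across columns 1-6: K P K2TOG K P K2TOG
WS: work from column 6 back to column 1 (reverse the tiled row), swapping K<->P (YO and K2TOG unchanged).
Row 18 as worked: K2TOG K P K2TOG K P
The 6th stitch worked is P.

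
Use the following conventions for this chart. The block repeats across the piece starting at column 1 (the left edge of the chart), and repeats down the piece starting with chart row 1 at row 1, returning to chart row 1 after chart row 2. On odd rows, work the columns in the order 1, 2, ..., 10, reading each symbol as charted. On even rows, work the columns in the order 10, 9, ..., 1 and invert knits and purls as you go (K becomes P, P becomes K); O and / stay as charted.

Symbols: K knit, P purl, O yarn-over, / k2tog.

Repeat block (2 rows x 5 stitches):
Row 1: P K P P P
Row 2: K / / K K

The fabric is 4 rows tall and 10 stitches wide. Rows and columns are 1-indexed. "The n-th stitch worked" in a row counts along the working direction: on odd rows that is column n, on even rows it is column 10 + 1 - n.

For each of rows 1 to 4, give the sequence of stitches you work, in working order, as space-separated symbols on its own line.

== ROWS AS WORKED ==
P K P P P P K P P P
P P / / P P P / / P
P K P P P P K P P P
P P / / P P P / / P

Derivation:
Row 1: chart row 1, RS - tile across columns 1-10 and work as-is.
Row 2: chart row 2, WS - tiled (columns 1-10): K / / K K K / / K K; work from column 10 back to 1 with K<->P swapped.
Row 3: chart row 1, RS - tile across columns 1-10 and work as-is.
Row 4: chart row 2, WS - tiled (columns 1-10): K / / K K K / / K K; work from column 10 back to 1 with K<->P swapped.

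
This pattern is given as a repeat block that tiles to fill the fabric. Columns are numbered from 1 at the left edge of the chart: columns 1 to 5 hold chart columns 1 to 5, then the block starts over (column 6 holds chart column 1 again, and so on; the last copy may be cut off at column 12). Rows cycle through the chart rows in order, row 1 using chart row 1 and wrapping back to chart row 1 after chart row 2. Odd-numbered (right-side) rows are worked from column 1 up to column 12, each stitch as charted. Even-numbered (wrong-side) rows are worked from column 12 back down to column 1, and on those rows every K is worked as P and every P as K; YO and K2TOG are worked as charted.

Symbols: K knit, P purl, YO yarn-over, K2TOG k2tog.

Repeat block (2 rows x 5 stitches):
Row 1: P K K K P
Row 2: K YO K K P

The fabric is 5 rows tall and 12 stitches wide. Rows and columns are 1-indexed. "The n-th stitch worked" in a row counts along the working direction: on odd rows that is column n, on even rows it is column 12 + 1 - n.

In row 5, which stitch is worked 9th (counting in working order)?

Row 5 uses chart row ((5-1) mod 2)+1 = 1. Row 5 is odd, so RS.
Chart row 1 tiled across columns 1-12: P K K K P P K K K P P K
RS: work column 1 to column 12, symbols as charted — the tiled row is the row as worked.
Stitch 9 in working order -> K

Result:
K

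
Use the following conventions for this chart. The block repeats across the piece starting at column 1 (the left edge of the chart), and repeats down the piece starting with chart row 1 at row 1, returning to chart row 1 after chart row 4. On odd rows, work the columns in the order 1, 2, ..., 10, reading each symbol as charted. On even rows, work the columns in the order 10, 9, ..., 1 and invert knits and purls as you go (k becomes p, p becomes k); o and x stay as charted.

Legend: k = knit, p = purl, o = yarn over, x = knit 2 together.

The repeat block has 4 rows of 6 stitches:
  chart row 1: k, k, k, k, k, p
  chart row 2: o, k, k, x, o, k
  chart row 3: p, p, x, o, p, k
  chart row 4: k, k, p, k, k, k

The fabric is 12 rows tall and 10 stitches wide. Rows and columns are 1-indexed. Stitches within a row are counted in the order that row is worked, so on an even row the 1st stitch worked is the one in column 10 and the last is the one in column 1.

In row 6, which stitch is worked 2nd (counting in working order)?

Row 6 uses chart row ((6-1) mod 4)+1 = 2. Row 6 is even, so WS.
Chart row 2 tiled across columns 1-10: o k k x o k o k k x
WS row: flip the tiled sequence (start at column 10) and apply k<->p; o and x stay.
Row 6 as worked: x p p o p o x p p o
The 2nd stitch worked is p.

Result:
p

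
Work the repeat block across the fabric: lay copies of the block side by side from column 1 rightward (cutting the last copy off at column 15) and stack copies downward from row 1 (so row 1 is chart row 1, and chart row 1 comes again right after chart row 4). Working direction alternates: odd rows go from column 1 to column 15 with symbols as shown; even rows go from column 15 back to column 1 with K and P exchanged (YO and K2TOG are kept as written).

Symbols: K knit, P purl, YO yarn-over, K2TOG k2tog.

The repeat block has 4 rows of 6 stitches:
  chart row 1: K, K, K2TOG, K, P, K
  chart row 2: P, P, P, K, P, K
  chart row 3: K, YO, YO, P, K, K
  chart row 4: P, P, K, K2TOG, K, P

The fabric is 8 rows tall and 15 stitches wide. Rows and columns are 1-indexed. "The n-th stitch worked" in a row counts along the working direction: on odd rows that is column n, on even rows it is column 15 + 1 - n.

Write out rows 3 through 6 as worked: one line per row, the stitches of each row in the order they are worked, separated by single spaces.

Row 3: chart row 3, RS - tile across columns 1-15 and work as-is.
Row 4: chart row 4, WS - tiled (columns 1-15): P P K K2TOG K P P P K K2TOG K P P P K; work from column 15 back to 1 with K<->P swapped.
Row 5: chart row 1, RS - tile across columns 1-15 and work as-is.
Row 6: chart row 2, WS - tiled (columns 1-15): P P P K P K P P P K P K P P P; work from column 15 back to 1 with K<->P swapped.

Rows as worked:
K YO YO P K K K YO YO P K K K YO YO
P K K K P K2TOG P K K K P K2TOG P K K
K K K2TOG K P K K K K2TOG K P K K K K2TOG
K K K P K P K K K P K P K K K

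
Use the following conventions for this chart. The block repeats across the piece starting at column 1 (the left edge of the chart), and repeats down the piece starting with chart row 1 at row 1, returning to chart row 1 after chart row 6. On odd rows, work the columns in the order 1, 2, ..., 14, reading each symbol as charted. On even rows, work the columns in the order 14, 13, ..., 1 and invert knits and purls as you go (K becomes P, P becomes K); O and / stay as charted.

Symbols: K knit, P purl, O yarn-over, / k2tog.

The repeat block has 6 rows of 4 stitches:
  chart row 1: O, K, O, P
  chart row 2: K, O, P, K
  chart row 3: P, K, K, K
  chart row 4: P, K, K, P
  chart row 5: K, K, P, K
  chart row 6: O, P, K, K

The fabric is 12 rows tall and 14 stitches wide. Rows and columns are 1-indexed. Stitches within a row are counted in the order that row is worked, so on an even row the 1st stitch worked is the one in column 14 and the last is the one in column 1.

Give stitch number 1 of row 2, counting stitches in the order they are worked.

Result:
O

Derivation:
Row 2 uses chart row ((2-1) mod 6)+1 = 2. Row 2 is even, so WS.
Chart row 2 tiled across columns 1-14: K O P K K O P K K O P K K O
Wrong side: read the tiled row from column 14 down to 1 and exchange K with P (leave O, /).
Row 2 as worked: O P P K O P P K O P P K O P
Counting 1 along the worked row gives O.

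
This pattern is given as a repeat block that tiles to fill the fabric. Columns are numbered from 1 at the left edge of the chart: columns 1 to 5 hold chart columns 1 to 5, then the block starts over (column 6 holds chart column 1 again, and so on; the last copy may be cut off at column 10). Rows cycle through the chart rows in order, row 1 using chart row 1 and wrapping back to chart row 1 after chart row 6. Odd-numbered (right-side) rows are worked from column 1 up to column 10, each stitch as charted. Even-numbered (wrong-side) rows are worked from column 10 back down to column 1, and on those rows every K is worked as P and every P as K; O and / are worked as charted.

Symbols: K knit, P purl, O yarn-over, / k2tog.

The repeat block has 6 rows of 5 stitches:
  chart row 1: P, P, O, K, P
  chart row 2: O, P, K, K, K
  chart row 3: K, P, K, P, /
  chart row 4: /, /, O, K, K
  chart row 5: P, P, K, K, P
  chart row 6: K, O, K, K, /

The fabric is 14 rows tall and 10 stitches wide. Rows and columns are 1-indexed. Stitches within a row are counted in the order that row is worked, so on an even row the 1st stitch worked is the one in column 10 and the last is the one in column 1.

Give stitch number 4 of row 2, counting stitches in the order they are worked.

Result:
K

Derivation:
For row 2: chart row = ((2-1) mod 6) + 1 = 2; this is a WS (even) row.
Chart row 2 tiled across columns 1-10: O P K K K O P K K K
Wrong side: read the tiled row from column 10 down to 1 and exchange K with P (leave O, /).
Row 2 as worked: P P P K O P P P K O
Stitch 4 in working order -> K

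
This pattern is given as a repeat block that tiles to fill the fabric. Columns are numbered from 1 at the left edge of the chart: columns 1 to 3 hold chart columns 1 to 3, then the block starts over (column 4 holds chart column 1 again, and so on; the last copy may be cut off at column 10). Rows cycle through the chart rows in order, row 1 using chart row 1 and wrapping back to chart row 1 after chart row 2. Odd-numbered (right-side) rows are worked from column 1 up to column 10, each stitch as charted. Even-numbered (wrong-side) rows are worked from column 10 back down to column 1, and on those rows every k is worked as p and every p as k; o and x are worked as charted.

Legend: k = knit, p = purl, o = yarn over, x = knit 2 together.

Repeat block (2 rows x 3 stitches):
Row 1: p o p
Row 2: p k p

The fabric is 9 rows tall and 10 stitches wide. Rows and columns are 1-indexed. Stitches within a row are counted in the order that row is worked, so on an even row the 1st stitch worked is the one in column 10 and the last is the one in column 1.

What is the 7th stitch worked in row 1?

For row 1: chart row = ((1-1) mod 2) + 1 = 1; this is a RS (odd) row.
Chart row 1 tiled across columns 1-10: p o p p o p p o p p
RS: work column 1 to column 10, symbols as charted — the tiled row is the row as worked.
Stitch 7 in working order -> p

Stitch:
p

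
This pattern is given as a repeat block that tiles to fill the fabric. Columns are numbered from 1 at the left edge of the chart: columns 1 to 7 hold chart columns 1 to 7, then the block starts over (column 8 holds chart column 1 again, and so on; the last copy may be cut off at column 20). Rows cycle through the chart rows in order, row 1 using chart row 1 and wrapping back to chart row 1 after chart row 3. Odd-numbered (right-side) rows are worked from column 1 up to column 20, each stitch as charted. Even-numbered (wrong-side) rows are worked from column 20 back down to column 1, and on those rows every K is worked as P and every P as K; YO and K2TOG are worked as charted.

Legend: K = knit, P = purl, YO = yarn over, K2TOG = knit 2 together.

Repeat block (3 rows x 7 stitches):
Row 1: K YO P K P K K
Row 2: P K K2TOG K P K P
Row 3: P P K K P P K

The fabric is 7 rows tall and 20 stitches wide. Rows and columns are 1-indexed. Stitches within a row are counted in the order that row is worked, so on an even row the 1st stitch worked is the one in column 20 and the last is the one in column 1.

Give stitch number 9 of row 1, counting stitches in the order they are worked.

Stitch:
YO

Derivation:
Row 1 uses chart row ((1-1) mod 3)+1 = 1. Row 1 is odd, so RS.
Chart row 1 tiled across columns 1-20: K YO P K P K K K YO P K P K K K YO P K P K
RS row: no reversal, no swap; stitch n worked = column n.
The 9th stitch worked is YO.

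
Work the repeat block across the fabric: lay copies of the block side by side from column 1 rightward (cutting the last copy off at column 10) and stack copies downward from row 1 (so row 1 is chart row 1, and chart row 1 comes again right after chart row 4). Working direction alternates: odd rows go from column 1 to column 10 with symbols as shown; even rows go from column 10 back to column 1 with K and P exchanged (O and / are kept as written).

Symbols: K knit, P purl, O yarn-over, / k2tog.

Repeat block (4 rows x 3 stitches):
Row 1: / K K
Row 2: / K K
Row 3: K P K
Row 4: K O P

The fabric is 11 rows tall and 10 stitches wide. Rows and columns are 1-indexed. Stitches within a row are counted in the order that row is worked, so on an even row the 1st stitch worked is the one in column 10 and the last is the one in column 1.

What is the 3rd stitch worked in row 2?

Result:
P

Derivation:
Row 2: (2-1) mod 4 = 1, so use chart row 2. Even row -> WS.
Chart row 2 tiled across columns 1-10: / K K / K K / K K /
Wrong side: read the tiled row from column 10 down to 1 and exchange K with P (leave O, /).
Row 2 as worked: / P P / P P / P P /
Stitch 3 in working order -> P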